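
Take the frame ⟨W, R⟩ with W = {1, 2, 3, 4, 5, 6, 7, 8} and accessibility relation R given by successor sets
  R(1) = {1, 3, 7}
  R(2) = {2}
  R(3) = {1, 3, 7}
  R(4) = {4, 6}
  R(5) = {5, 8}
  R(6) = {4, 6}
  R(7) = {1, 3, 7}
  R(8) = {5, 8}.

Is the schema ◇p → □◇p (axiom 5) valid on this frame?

The schema 5 characterises exactly the Euclidean frames.
Euclidean: yes — any two successors of a common world are R-related.

Yes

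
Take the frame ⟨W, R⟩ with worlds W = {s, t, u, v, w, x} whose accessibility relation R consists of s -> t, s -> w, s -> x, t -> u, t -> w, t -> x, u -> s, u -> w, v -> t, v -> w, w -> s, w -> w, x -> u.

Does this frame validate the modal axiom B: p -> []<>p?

No

The schema B characterises exactly the symmetric frames.
Symmetric: no — s R t but not t R s.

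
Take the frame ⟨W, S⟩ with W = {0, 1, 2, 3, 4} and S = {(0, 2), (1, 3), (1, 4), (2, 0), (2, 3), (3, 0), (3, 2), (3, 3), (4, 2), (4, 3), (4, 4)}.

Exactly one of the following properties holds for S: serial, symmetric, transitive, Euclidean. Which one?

serial

Serial: yes — every world has a successor (e.g. 0 S 2).
Symmetric: no — 1 S 3 but not 3 S 1.
Transitive: no — 0 S 2 and 2 S 3, but not 0 S 3.
Euclidean: no — 1 S 3 and 1 S 4, but not 3 S 4.
Only serial holds.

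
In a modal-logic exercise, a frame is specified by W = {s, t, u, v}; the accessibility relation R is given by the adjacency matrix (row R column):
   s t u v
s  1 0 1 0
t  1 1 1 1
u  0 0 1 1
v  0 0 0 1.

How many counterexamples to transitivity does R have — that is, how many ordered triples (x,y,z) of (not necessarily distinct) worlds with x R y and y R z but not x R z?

1

Enumerating: (s,u,v).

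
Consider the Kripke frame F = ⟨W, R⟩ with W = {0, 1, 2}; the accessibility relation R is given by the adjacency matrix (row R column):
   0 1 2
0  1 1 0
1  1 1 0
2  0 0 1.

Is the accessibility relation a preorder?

Yes

Reflexive: yes — every world is R-related to itself.
Transitive: yes — every two-step R-path is closed by a direct edge.
So R is a preorder.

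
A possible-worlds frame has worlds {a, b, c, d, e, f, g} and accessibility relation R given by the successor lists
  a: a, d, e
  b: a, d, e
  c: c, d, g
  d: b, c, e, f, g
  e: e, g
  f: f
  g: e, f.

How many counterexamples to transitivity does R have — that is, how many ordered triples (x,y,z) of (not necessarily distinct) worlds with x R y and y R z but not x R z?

Enumerating: (a,d,b), (a,d,c), (a,d,f), (a,d,g), (a,e,g), (b,d,b), (b,d,c), (b,d,f), (b,d,g), (b,e,g), (c,d,b), (c,d,e), … and 8 more.
Total: 20.

20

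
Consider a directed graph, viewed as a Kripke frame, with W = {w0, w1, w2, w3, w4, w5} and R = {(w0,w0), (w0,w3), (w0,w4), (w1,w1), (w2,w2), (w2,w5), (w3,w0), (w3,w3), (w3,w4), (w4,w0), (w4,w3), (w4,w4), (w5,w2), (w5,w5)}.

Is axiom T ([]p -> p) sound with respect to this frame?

By correspondence theory, T is valid on a frame iff R is reflexive.
Reflexive: yes — every world is R-related to itself.

Yes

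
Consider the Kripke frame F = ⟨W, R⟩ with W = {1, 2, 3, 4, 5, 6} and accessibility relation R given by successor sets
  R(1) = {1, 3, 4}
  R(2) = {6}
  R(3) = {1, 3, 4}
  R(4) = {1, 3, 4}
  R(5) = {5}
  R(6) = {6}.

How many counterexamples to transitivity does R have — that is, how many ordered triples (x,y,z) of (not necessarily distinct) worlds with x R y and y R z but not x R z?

0

R is transitive; there are no such tuples.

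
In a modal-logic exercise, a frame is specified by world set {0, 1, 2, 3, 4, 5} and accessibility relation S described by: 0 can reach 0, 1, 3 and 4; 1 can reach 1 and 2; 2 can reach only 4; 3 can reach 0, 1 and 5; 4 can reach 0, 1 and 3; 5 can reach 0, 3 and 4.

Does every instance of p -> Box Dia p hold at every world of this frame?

The schema B characterises exactly the symmetric frames.
Symmetric: no — 0 S 1 but not 1 S 0.

No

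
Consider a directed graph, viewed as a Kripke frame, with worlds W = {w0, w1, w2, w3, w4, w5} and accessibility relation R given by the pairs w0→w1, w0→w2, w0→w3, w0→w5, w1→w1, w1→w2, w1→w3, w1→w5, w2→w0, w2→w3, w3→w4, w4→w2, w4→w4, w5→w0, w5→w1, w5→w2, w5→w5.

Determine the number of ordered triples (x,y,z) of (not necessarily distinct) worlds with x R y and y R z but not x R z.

Enumerating: (w0,w2,w0), (w0,w3,w4), (w0,w5,w0), (w1,w2,w0), (w1,w3,w4), (w1,w5,w0), (w2,w0,w1), (w2,w0,w2), (w2,w0,w5), (w2,w3,w4), (w3,w4,w2), (w4,w2,w0), (w4,w2,w3), (w5,w0,w3), (w5,w1,w3), (w5,w2,w3).

16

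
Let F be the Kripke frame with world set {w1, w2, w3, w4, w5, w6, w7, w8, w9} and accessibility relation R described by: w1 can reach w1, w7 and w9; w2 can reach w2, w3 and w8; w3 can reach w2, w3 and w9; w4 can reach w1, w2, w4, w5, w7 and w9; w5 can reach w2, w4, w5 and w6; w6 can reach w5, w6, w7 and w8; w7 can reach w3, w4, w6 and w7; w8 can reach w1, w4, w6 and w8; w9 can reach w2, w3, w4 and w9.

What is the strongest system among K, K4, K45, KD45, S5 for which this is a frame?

K

Transitive (axiom 4): no — w1 R w7 and w7 R w3, but not w1 R w3.
Euclidean (axiom 5): no — w1 R w7 and w1 R w9, but not w7 R w9.
Serial (axiom D): yes — every world has a successor (e.g. w1 R w1).
Reflexive (axiom T): yes — every world is R-related to itself.
So F validates K; K4 would additionally require R to be transitive. The strongest is K.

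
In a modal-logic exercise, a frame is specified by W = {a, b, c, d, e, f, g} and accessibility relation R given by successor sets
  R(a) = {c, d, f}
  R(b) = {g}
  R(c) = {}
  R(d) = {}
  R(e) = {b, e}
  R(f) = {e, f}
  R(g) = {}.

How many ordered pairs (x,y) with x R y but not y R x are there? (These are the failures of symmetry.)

6

Enumerating: (a,c), (a,d), (a,f), (b,g), (e,b), (f,e).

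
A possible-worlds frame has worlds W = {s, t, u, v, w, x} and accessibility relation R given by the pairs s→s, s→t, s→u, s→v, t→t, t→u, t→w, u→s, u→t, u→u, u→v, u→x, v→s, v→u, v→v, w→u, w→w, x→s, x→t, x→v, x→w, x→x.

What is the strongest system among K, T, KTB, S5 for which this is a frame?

T

Reflexive (axiom T): yes — every world is R-related to itself.
Symmetric (axiom B): no — s R t but not t R s.
Euclidean (axiom 5): no — s R t and s R v, but not t R v.
So F validates K, T; KTB would additionally require R to be symmetric. The strongest is T.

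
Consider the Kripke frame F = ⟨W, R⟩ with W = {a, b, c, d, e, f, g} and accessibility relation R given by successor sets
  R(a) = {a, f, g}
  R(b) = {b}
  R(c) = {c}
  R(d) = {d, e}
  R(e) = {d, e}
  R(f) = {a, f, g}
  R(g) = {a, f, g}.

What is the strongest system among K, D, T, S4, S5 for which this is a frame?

Serial (axiom D): yes — every world has a successor (e.g. a R a).
Reflexive (axiom T): yes — every world is R-related to itself.
Transitive (axiom 4): yes — every two-step R-path is closed by a direct edge.
Euclidean (axiom 5): yes — any two successors of a common world are R-related.
So F validates K, D, T, S4, S5. The strongest is S5.

S5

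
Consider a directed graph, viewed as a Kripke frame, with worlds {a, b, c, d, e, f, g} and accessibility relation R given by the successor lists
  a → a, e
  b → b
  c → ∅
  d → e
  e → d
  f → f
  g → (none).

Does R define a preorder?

No

Reflexive: no — c is not related to itself.
Transitive: no — a R e and e R d, but not a R d.
So R is not a preorder.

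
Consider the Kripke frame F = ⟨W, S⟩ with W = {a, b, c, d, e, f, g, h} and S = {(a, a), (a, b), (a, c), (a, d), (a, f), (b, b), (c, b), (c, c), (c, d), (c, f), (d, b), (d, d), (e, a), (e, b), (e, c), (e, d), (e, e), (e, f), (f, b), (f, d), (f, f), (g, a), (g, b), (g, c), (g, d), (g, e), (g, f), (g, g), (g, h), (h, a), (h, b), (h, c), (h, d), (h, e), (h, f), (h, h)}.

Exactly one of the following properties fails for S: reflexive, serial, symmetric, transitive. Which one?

Reflexive: yes — every world is S-related to itself.
Serial: yes — every world has a successor (e.g. a S a).
Symmetric: no — a S b but not b S a.
Transitive: yes — every two-step S-path is closed by a direct edge.
Only symmetric fails.

symmetric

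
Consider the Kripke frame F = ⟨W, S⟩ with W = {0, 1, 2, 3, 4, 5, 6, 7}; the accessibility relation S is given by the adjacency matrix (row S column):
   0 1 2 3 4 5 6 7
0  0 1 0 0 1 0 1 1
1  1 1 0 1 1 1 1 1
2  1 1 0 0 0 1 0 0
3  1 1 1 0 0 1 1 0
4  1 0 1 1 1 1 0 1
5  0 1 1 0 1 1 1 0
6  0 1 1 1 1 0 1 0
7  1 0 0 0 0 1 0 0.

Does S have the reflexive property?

No

Reflexive: no — 0 is not related to itself.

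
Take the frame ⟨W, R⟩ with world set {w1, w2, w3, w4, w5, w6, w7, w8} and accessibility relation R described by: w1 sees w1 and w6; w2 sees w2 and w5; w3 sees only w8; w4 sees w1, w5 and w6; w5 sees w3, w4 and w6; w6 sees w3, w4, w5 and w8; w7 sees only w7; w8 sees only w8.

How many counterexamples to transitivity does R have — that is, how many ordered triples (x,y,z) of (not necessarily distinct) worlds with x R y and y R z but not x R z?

Enumerating: (w1,w6,w3), (w1,w6,w4), (w1,w6,w5), (w1,w6,w8), (w2,w5,w3), (w2,w5,w4), (w2,w5,w6), (w4,w5,w3), (w4,w5,w4), (w4,w6,w3), (w4,w6,w4), (w4,w6,w8), … and 8 more.
Total: 20.

20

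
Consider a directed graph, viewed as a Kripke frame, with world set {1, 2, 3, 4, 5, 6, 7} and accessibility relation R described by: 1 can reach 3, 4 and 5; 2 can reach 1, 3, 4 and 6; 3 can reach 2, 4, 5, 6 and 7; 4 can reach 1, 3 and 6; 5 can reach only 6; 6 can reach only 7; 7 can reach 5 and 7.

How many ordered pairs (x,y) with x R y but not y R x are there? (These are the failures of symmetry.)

Enumerating: (1,3), (1,5), (2,1), (2,4), (2,6), (3,5), (3,6), (3,7), (4,6), (5,6), (6,7), (7,5).

12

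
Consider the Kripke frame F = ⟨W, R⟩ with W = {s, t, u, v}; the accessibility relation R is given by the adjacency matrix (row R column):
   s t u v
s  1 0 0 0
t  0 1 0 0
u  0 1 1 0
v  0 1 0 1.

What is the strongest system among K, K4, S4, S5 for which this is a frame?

S4

Transitive (axiom 4): yes — every two-step R-path is closed by a direct edge.
Reflexive (axiom T): yes — every world is R-related to itself.
Euclidean (axiom 5): no — u R t and u R u, but not t R u.
So F validates K, K4, S4; S5 would additionally require R to be Euclidean. The strongest is S4.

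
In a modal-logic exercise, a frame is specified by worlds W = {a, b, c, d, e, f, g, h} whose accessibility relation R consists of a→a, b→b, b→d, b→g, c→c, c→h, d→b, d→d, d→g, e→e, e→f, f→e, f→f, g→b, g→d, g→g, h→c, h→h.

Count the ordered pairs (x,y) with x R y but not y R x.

R is symmetric; there are no such tuples.

0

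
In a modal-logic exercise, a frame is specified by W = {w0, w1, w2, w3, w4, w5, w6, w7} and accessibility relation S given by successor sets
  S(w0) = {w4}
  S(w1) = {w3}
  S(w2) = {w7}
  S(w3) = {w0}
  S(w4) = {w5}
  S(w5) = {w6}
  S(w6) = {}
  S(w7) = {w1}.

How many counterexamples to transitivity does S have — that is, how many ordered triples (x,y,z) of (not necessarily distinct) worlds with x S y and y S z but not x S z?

6

Enumerating: (w0,w4,w5), (w1,w3,w0), (w2,w7,w1), (w3,w0,w4), (w4,w5,w6), (w7,w1,w3).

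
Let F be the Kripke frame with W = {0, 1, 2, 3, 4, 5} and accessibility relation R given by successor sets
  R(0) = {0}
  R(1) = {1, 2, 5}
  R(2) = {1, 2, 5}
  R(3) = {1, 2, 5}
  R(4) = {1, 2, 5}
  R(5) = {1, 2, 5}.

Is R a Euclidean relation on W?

Yes

Euclidean: yes — any two successors of a common world are R-related.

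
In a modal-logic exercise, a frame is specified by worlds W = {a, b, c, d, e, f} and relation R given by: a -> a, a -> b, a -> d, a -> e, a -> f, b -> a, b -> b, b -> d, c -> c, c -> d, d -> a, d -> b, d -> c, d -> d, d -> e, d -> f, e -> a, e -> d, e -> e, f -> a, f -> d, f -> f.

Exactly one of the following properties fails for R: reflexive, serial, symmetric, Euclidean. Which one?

Euclidean

Reflexive: yes — every world is R-related to itself.
Serial: yes — every world has a successor (e.g. a R a).
Symmetric: yes — every pair in R has its reverse in R.
Euclidean: no — a R b and a R e, but not b R e.
Only Euclidean fails.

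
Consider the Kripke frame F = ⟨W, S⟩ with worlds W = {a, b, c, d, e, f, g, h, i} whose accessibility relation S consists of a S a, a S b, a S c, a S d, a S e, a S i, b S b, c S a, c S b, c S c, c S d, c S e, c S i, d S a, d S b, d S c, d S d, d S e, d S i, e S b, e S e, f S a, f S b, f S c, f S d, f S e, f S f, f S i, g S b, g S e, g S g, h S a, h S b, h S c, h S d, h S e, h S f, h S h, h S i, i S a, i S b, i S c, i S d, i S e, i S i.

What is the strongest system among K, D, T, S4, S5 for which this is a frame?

S4

Serial (axiom D): yes — every world has a successor (e.g. a S a).
Reflexive (axiom T): yes — every world is S-related to itself.
Transitive (axiom 4): yes — every two-step S-path is closed by a direct edge.
Euclidean (axiom 5): no — a S b and a S c, but not b S c.
So F validates K, D, T, S4; S5 would additionally require S to be Euclidean. The strongest is S4.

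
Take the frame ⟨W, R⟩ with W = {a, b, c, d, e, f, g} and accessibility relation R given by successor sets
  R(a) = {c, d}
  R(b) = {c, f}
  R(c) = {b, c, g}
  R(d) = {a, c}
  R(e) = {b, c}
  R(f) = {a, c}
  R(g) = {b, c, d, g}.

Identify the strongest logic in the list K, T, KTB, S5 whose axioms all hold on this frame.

Reflexive (axiom T): no — a is not related to itself.
Symmetric (axiom B): no — a R c but not c R a.
Euclidean (axiom 5): no — a R c and a R d, but not c R d.
So F validates K; T would additionally require R to be reflexive. The strongest is K.

K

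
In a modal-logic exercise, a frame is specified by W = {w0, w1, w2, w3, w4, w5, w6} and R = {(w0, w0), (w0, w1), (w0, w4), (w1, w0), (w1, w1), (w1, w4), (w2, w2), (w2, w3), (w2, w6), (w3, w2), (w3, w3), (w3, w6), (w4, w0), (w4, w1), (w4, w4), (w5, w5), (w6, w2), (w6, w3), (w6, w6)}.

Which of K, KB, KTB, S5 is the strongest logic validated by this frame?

S5

Symmetric (axiom B): yes — every pair in R has its reverse in R.
Reflexive (axiom T): yes — every world is R-related to itself.
Euclidean (axiom 5): yes — any two successors of a common world are R-related.
So F validates K, KB, KTB, S5. The strongest is S5.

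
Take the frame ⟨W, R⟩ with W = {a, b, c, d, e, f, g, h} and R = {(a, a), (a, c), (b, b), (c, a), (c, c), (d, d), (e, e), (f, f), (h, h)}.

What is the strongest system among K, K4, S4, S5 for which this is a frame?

K4

Transitive (axiom 4): yes — every two-step R-path is closed by a direct edge.
Reflexive (axiom T): no — g is not related to itself.
Euclidean (axiom 5): yes — any two successors of a common world are R-related.
So F validates K, K4; S4 would additionally require R to be reflexive. The strongest is K4.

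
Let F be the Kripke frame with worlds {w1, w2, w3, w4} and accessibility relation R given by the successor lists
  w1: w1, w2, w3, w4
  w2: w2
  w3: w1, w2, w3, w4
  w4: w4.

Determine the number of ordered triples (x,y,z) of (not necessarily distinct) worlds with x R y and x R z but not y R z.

12

Enumerating: (w1,w2,w1), (w1,w2,w3), (w1,w2,w4), (w1,w4,w1), (w1,w4,w2), (w1,w4,w3), (w3,w2,w1), (w3,w2,w3), (w3,w2,w4), (w3,w4,w1), (w3,w4,w2), (w3,w4,w3).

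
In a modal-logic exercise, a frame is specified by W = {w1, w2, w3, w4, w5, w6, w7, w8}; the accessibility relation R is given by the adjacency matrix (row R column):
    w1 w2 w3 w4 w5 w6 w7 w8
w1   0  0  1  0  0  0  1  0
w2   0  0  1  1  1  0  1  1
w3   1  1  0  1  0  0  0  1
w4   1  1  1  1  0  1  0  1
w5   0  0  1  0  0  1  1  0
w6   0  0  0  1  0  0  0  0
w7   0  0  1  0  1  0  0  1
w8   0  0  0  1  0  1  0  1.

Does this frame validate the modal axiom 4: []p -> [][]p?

No

Axiom 4 corresponds to the accessibility relation being transitive.
Transitive: no — w1 R w3 and w3 R w2, but not w1 R w2.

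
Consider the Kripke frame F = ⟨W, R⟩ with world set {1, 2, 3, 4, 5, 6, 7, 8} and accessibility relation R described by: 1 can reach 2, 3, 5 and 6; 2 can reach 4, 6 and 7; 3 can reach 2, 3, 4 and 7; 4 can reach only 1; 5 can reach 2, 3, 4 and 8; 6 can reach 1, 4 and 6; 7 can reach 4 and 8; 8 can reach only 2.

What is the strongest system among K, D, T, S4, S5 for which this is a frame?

D

Serial (axiom D): yes — every world has a successor (e.g. 1 R 2).
Reflexive (axiom T): no — 1 is not related to itself.
Transitive (axiom 4): no — 1 R 2 and 2 R 4, but not 1 R 4.
Euclidean (axiom 5): no — 1 R 2 and 1 R 3, but not 2 R 3.
So F validates K, D; T would additionally require R to be reflexive. The strongest is D.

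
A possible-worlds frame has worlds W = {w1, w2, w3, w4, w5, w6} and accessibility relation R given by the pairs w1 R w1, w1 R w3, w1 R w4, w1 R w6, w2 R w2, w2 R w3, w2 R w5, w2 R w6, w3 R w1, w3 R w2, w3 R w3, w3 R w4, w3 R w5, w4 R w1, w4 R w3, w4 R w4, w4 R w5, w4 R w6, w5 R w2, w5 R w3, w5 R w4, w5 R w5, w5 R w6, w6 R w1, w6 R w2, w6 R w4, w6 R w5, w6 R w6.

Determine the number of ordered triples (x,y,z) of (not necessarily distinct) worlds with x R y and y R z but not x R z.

24

Enumerating: (w1,w3,w2), (w1,w3,w5), (w1,w4,w5), (w1,w6,w2), (w1,w6,w5), (w2,w3,w1), (w2,w3,w4), (w2,w5,w4), (w2,w6,w1), (w2,w6,w4), (w3,w1,w6), (w3,w2,w6), … and 12 more.
Total: 24.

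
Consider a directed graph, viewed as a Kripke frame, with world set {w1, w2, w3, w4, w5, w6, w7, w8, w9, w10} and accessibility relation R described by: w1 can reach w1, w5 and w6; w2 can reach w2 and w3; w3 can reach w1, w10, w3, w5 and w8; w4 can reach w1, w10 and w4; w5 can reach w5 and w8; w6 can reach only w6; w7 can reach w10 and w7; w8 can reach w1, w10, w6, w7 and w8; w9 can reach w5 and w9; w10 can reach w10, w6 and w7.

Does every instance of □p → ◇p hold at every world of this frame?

Yes

The schema D characterises exactly the serial frames.
Serial: yes — every world has a successor (e.g. w1 R w1).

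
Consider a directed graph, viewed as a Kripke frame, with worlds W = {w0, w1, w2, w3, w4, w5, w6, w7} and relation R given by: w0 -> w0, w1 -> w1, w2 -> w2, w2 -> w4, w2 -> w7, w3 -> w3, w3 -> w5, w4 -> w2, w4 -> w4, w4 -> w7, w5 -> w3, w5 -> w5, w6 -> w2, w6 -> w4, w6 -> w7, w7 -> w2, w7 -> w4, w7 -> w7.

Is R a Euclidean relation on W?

Yes

Euclidean: yes — any two successors of a common world are R-related.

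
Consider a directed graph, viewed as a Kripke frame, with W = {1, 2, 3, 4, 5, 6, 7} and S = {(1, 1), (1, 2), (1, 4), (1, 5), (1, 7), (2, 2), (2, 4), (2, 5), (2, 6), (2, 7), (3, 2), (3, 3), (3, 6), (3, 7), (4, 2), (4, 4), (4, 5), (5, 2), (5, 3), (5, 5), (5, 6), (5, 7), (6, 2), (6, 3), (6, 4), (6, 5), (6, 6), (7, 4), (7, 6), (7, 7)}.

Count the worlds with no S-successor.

0

S is serial; there are no such worlds.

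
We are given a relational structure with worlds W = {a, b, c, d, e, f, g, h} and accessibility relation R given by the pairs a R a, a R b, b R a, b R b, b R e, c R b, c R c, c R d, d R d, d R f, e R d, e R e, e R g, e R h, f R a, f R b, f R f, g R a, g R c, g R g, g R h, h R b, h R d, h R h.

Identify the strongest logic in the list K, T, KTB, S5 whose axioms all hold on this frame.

T

Reflexive (axiom T): yes — every world is R-related to itself.
Symmetric (axiom B): no — b R e but not e R b.
Euclidean (axiom 5): no — b R a and b R e, but not a R e.
So F validates K, T; KTB would additionally require R to be symmetric. The strongest is T.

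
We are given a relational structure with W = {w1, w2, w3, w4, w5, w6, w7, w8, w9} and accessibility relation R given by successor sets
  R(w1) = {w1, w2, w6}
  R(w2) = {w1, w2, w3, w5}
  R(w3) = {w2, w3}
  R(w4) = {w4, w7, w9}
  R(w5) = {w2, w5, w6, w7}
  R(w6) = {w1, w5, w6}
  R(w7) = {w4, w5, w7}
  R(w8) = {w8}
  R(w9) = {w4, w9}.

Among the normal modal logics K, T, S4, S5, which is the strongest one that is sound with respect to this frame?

T

Reflexive (axiom T): yes — every world is R-related to itself.
Transitive (axiom 4): no — w1 R w2 and w2 R w3, but not w1 R w3.
Euclidean (axiom 5): no — w1 R w2 and w1 R w6, but not w2 R w6.
So F validates K, T; S4 would additionally require R to be transitive. The strongest is T.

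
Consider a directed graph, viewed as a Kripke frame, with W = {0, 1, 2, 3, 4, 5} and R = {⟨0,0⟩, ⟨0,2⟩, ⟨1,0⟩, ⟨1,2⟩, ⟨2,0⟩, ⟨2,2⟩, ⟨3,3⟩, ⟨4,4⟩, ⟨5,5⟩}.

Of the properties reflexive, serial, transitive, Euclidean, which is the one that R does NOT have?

reflexive

Reflexive: no — 1 is not related to itself.
Serial: yes — every world has a successor (e.g. 0 R 0).
Transitive: yes — every two-step R-path is closed by a direct edge.
Euclidean: yes — any two successors of a common world are R-related.
Only reflexive fails.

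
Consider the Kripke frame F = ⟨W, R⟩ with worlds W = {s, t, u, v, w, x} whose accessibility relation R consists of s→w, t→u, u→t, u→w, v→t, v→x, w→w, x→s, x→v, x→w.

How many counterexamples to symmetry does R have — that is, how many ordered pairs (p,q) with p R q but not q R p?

5

Enumerating: (s,w), (u,w), (v,t), (x,s), (x,w).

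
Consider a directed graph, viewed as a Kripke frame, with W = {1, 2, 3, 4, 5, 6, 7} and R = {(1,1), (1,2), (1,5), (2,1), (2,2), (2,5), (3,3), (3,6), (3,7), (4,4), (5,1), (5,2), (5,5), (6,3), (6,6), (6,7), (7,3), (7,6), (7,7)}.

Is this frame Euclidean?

Euclidean: yes — any two successors of a common world are R-related.

Yes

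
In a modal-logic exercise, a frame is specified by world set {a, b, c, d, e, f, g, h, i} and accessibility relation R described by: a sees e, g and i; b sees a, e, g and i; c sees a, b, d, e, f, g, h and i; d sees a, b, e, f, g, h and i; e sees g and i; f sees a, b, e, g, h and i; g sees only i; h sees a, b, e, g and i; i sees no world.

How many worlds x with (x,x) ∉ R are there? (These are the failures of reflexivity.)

Enumerating: a, b, c, d, e, f, g, h, i.

9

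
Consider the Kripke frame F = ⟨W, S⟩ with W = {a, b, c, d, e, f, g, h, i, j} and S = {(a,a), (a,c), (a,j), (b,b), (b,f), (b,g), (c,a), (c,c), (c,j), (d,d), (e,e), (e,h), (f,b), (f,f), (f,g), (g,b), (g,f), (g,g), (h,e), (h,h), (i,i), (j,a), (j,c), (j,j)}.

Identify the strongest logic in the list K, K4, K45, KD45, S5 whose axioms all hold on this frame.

Transitive (axiom 4): yes — every two-step S-path is closed by a direct edge.
Euclidean (axiom 5): yes — any two successors of a common world are S-related.
Serial (axiom D): yes — every world has a successor (e.g. a S a).
Reflexive (axiom T): yes — every world is S-related to itself.
So F validates K, K4, K45, KD45, S5. The strongest is S5.

S5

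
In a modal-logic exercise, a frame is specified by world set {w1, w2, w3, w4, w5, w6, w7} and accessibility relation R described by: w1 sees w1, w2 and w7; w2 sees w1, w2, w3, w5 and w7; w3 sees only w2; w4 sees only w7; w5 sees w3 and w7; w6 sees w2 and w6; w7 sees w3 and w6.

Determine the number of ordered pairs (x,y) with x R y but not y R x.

Enumerating: (w1,w7), (w2,w5), (w2,w7), (w4,w7), (w5,w3), (w5,w7), (w6,w2), (w7,w3), (w7,w6).

9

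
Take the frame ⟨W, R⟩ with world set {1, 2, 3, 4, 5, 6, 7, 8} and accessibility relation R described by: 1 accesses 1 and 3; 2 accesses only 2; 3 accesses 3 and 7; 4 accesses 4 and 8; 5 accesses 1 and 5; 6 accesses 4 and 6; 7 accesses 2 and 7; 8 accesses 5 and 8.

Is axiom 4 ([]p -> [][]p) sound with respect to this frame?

No

The schema 4 characterises exactly the transitive frames.
Transitive: no — 1 R 3 and 3 R 7, but not 1 R 7.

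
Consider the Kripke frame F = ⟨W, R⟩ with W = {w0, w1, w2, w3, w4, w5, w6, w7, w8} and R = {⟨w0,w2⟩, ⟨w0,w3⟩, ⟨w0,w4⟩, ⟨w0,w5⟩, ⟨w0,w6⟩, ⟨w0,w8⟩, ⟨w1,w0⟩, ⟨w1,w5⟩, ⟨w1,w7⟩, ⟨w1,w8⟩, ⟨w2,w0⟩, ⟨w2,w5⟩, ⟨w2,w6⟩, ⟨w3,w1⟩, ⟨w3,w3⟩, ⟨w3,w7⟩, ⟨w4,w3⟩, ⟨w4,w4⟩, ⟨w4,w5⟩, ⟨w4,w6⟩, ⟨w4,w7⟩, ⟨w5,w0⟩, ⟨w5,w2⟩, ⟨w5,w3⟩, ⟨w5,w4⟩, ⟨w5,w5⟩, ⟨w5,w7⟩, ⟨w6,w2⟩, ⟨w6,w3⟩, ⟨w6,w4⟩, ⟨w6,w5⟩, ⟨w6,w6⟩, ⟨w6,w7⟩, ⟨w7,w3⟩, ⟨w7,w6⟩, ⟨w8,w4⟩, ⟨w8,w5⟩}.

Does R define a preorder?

Reflexive: no — w0 is not related to itself.
Transitive: no — w0 R w3 and w3 R w1, but not w0 R w1.
So R is not a preorder.

No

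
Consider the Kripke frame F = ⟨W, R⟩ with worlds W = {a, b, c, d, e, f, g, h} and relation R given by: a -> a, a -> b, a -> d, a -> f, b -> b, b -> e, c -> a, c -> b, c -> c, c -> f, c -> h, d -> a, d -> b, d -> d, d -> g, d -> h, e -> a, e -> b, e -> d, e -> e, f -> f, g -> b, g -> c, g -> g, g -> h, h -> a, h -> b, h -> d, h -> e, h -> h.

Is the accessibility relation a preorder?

No

Reflexive: yes — every world is R-related to itself.
Transitive: no — a R b and b R e, but not a R e.
So R is not a preorder.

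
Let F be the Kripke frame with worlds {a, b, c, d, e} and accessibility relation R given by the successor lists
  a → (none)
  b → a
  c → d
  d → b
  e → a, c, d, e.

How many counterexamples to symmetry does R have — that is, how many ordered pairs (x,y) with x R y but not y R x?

6

Enumerating: (b,a), (c,d), (d,b), (e,a), (e,c), (e,d).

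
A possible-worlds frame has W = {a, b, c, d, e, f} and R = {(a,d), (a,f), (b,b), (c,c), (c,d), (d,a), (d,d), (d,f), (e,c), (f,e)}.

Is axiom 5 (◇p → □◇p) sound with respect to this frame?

By correspondence theory, 5 is valid on a frame iff R is Euclidean.
Euclidean: no — a R f and a R d, but not f R d.

No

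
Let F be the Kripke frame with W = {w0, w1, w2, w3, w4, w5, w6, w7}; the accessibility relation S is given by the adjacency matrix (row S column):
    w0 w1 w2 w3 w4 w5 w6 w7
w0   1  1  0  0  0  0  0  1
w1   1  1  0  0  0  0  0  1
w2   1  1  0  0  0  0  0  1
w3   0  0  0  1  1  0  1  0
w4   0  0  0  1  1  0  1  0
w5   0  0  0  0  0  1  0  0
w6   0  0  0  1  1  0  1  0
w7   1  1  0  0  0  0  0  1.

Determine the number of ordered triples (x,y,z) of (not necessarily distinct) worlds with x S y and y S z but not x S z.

0

S is transitive; there are no such tuples.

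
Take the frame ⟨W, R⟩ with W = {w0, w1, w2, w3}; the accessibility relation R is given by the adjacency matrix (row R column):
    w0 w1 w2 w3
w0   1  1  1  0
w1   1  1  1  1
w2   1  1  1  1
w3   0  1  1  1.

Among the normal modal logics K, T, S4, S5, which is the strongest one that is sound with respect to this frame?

T

Reflexive (axiom T): yes — every world is R-related to itself.
Transitive (axiom 4): no — w0 R w1 and w1 R w3, but not w0 R w3.
Euclidean (axiom 5): no — w1 R w0 and w1 R w3, but not w0 R w3.
So F validates K, T; S4 would additionally require R to be transitive. The strongest is T.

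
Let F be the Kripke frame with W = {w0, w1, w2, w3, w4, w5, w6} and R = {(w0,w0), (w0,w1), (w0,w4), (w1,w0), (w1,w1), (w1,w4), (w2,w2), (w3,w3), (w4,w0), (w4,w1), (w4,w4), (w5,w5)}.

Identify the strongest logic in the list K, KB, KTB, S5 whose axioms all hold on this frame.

KB

Symmetric (axiom B): yes — every pair in R has its reverse in R.
Reflexive (axiom T): no — w6 is not related to itself.
Euclidean (axiom 5): yes — any two successors of a common world are R-related.
So F validates K, KB; KTB would additionally require R to be reflexive. The strongest is KB.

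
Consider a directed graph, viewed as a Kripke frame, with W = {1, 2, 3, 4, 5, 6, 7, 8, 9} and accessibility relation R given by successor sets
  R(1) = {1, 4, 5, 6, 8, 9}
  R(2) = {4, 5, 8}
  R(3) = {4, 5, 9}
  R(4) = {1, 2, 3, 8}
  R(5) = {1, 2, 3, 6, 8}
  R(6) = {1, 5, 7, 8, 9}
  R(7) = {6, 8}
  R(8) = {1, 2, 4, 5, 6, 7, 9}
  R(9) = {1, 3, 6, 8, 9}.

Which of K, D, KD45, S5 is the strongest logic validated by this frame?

D

Serial (axiom D): yes — every world has a successor (e.g. 1 R 1).
Euclidean (axiom 5): no — 1 R 4 and 1 R 5, but not 4 R 5.
Transitive (axiom 4): no — 1 R 4 and 4 R 2, but not 1 R 2.
Reflexive (axiom T): no — 2 is not related to itself.
So F validates K, D; KD45 would additionally require R to be Euclidean and transitive. The strongest is D.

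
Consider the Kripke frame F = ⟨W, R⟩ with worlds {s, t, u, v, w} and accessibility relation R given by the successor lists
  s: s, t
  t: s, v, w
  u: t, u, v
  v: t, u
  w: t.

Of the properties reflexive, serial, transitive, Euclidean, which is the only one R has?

Reflexive: no — t is not related to itself.
Serial: yes — every world has a successor (e.g. s R s).
Transitive: no — s R t and t R v, but not s R v.
Euclidean: no — t R s and t R v, but not s R v.
Only serial holds.

serial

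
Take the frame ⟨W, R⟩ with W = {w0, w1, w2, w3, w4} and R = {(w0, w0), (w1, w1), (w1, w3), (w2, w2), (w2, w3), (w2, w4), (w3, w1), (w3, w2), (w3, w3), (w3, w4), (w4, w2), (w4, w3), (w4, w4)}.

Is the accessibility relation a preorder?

Reflexive: yes — every world is R-related to itself.
Transitive: no — w1 R w3 and w3 R w2, but not w1 R w2.
So R is not a preorder.

No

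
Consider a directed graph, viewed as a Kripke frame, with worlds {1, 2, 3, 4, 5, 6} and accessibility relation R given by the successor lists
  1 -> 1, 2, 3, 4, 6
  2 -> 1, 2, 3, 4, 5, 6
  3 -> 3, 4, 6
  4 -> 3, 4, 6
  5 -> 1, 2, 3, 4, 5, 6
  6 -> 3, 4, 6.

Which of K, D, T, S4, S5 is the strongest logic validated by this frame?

Serial (axiom D): yes — every world has a successor (e.g. 1 R 1).
Reflexive (axiom T): yes — every world is R-related to itself.
Transitive (axiom 4): no — 1 R 2 and 2 R 5, but not 1 R 5.
Euclidean (axiom 5): no — 1 R 3 and 1 R 2, but not 3 R 2.
So F validates K, D, T; S4 would additionally require R to be transitive. The strongest is T.

T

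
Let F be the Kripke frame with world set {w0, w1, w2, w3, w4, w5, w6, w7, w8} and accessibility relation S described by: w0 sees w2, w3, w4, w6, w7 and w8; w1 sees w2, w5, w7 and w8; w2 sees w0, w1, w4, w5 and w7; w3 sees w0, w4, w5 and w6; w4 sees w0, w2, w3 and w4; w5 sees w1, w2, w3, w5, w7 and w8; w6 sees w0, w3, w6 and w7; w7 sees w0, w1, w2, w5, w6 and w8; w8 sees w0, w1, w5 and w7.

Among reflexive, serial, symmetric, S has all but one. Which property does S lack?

reflexive

Reflexive: no — w0 is not related to itself.
Serial: yes — every world has a successor (e.g. w0 S w2).
Symmetric: yes — every pair in S has its reverse in S.
Only reflexive fails.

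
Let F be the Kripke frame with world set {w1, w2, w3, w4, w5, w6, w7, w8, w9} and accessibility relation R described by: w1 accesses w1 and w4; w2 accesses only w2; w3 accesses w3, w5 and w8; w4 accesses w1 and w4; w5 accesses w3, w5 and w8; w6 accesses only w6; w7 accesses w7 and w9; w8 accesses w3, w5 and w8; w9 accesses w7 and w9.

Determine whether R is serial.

Serial: yes — every world has a successor (e.g. w1 R w1).

Yes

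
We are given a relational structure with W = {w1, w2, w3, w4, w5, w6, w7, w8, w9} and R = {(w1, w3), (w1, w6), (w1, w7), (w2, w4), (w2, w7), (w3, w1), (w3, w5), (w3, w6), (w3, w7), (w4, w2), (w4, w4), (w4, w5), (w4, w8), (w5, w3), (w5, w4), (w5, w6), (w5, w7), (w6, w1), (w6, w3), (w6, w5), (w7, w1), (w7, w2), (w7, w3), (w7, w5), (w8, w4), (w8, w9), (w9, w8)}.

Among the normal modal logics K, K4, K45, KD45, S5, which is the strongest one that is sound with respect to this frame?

K

Transitive (axiom 4): no — w1 R w3 and w3 R w5, but not w1 R w5.
Euclidean (axiom 5): no — w1 R w6 and w1 R w7, but not w6 R w7.
Serial (axiom D): yes — every world has a successor (e.g. w1 R w3).
Reflexive (axiom T): no — w1 is not related to itself.
So F validates K; K4 would additionally require R to be transitive. The strongest is K.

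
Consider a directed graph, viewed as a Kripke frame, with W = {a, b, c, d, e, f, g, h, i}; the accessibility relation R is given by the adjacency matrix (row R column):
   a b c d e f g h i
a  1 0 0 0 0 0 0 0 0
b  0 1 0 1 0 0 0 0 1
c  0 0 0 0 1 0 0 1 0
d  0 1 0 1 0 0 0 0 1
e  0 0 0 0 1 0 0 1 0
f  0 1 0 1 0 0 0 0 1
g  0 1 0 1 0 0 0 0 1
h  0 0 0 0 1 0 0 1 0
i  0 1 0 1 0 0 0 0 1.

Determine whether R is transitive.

Yes

Transitive: yes — every two-step R-path is closed by a direct edge.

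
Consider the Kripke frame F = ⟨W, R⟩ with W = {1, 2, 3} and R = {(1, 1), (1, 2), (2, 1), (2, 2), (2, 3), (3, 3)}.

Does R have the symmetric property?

Symmetric: no — 2 R 3 but not 3 R 2.

No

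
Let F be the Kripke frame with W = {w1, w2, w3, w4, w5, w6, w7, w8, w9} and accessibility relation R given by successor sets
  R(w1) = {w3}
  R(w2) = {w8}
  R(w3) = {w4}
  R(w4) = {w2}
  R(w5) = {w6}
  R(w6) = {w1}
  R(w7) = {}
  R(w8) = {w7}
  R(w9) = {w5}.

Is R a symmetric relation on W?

No

Symmetric: no — w1 R w3 but not w3 R w1.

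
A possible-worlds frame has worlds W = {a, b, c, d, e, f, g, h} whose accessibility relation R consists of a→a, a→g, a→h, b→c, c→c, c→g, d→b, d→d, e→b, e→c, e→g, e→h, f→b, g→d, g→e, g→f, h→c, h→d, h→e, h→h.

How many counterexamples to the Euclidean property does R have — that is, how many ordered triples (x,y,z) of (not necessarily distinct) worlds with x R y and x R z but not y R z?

37

Enumerating: (a,g,a), (a,g,g), (a,g,h), (a,h,a), (a,h,g), (c,g,c), (c,g,g), (d,b,b), (d,b,d), (e,b,b), (e,b,g), (e,b,h), … and 25 more.
Total: 37.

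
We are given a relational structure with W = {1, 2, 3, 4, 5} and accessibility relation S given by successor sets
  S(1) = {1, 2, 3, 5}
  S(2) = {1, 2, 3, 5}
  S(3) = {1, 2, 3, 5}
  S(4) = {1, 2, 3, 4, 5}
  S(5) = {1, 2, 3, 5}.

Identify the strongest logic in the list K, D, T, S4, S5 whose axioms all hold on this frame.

Serial (axiom D): yes — every world has a successor (e.g. 1 S 1).
Reflexive (axiom T): yes — every world is S-related to itself.
Transitive (axiom 4): yes — every two-step S-path is closed by a direct edge.
Euclidean (axiom 5): no — 4 S 1 and 4 S 4, but not 1 S 4.
So F validates K, D, T, S4; S5 would additionally require S to be Euclidean. The strongest is S4.

S4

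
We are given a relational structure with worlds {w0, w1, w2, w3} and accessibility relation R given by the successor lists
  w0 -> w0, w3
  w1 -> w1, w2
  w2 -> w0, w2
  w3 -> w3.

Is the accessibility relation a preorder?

No

Reflexive: yes — every world is R-related to itself.
Transitive: no — w1 R w2 and w2 R w0, but not w1 R w0.
So R is not a preorder.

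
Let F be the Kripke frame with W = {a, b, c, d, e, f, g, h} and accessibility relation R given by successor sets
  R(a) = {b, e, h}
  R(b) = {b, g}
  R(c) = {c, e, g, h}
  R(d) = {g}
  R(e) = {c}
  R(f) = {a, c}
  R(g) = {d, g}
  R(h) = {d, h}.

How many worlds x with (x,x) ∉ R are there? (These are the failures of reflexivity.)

Enumerating: a, d, e, f.

4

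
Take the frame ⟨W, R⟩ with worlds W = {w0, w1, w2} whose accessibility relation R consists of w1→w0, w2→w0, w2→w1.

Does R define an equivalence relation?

No

Reflexive: no — w0 is not related to itself.
Symmetric: no — w1 R w0 but not w0 R w1.
Transitive: yes — every two-step R-path is closed by a direct edge.
So R is not an equivalence relation.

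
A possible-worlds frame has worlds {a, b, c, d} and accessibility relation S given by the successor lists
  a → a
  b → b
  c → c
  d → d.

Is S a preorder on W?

Yes

Reflexive: yes — every world is S-related to itself.
Transitive: yes — every two-step S-path is closed by a direct edge.
So S is a preorder.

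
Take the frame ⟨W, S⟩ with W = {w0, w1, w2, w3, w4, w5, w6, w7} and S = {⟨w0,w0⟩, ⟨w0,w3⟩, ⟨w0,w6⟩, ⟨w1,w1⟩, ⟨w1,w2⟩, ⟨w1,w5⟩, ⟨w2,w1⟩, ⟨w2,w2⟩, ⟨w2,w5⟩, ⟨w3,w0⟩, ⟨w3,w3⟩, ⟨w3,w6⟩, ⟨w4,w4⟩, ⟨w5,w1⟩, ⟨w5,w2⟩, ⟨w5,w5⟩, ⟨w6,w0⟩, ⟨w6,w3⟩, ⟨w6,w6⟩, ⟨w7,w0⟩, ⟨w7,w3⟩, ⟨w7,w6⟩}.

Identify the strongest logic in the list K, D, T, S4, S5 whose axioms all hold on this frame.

D

Serial (axiom D): yes — every world has a successor (e.g. w0 S w0).
Reflexive (axiom T): no — w7 is not related to itself.
Transitive (axiom 4): yes — every two-step S-path is closed by a direct edge.
Euclidean (axiom 5): yes — any two successors of a common world are S-related.
So F validates K, D; T would additionally require S to be reflexive. The strongest is D.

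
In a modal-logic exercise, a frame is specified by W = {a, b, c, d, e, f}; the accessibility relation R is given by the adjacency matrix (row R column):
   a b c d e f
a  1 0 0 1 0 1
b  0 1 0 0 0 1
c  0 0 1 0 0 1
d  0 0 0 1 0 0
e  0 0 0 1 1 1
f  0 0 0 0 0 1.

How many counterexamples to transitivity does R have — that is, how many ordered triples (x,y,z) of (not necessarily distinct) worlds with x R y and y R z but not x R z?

0

R is transitive; there are no such tuples.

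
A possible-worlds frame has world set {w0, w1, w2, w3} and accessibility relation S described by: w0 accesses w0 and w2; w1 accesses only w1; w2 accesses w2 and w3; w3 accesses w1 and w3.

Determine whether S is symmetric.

Symmetric: no — w0 S w2 but not w2 S w0.

No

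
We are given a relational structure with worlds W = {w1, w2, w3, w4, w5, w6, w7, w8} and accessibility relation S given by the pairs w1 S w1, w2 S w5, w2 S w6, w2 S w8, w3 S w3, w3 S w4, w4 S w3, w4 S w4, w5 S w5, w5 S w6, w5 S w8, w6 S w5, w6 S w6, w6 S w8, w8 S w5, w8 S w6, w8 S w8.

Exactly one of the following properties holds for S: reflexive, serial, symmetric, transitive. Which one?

transitive

Reflexive: no — w2 is not related to itself.
Serial: no — w7 has no S-successor.
Symmetric: no — w2 S w5 but not w5 S w2.
Transitive: yes — every two-step S-path is closed by a direct edge.
Only transitive holds.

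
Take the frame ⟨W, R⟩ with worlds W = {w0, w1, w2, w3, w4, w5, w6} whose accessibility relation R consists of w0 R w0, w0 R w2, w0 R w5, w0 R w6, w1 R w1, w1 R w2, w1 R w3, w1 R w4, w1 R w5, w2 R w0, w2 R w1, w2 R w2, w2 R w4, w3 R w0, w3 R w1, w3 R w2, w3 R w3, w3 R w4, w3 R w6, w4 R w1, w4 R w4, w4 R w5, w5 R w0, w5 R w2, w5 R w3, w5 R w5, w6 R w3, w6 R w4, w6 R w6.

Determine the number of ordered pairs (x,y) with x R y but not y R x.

Enumerating: (w0,w6), (w1,w5), (w2,w4), (w3,w0), (w3,w2), (w3,w4), (w4,w5), (w5,w2), (w5,w3), (w6,w4).

10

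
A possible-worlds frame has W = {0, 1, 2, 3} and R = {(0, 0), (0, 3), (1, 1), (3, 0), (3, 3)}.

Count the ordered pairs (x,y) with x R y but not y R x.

0

R is symmetric; there are no such tuples.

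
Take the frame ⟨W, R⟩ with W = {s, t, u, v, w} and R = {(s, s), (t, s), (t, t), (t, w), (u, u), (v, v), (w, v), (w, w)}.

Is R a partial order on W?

No

Reflexive: yes — every world is R-related to itself.
Transitive: no — t R w and w R v, but not t R v.
Antisymmetric: yes — no distinct pair is related both ways.
So R is not a partial order.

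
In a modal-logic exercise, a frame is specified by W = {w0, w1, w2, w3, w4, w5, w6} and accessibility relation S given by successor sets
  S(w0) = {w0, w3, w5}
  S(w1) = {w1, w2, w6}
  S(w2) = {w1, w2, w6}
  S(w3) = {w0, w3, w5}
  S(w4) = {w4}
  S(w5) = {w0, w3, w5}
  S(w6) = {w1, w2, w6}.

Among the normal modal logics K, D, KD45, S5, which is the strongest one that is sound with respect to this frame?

Serial (axiom D): yes — every world has a successor (e.g. w0 S w0).
Euclidean (axiom 5): yes — any two successors of a common world are S-related.
Transitive (axiom 4): yes — every two-step S-path is closed by a direct edge.
Reflexive (axiom T): yes — every world is S-related to itself.
So F validates K, D, KD45, S5. The strongest is S5.

S5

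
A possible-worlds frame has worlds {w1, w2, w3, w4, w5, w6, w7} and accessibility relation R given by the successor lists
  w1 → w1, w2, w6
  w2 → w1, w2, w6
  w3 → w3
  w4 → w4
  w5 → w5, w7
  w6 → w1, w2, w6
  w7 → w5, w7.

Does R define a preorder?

Reflexive: yes — every world is R-related to itself.
Transitive: yes — every two-step R-path is closed by a direct edge.
So R is a preorder.

Yes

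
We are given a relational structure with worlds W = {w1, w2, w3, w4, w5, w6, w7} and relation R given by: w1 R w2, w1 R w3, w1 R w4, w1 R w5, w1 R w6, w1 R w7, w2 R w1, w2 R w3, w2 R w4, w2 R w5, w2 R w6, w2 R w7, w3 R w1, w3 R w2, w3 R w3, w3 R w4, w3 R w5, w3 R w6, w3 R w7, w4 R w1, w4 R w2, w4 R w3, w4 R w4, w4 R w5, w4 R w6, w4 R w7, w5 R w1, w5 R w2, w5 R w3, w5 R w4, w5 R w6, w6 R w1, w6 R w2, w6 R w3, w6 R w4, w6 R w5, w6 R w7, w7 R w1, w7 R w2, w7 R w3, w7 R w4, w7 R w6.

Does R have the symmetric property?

Symmetric: yes — every pair in R has its reverse in R.

Yes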